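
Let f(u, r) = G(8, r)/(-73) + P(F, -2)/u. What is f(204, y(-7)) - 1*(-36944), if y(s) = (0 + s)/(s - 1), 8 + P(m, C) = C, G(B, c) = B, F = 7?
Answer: 275083843/7446 ≈ 36944.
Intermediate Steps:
P(m, C) = -8 + C
y(s) = s/(-1 + s)
f(u, r) = -8/73 - 10/u (f(u, r) = 8/(-73) + (-8 - 2)/u = 8*(-1/73) - 10/u = -8/73 - 10/u)
f(204, y(-7)) - 1*(-36944) = (-8/73 - 10/204) - 1*(-36944) = (-8/73 - 10*1/204) + 36944 = (-8/73 - 5/102) + 36944 = -1181/7446 + 36944 = 275083843/7446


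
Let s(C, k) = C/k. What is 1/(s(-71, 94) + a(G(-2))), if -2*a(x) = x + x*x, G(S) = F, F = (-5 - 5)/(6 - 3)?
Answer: -846/3929 ≈ -0.21532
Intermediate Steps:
F = -10/3 ≈ -3.3333
G(S) = -10/3
a(x) = -x/2 - x²/2 (a(x) = -(x + x*x)/2 = -(x + x²)/2 = -x/2 - x²/2)
1/(s(-71, 94) + a(G(-2))) = 1/(-71/94 - ½*(-10/3)*(1 - 10/3)) = 1/(-71*1/94 - ½*(-10/3)*(-7/3)) = 1/(-71/94 - 35/9) = 1/(-3929/846) = -846/3929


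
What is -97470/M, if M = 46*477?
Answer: -5415/1219 ≈ -4.4422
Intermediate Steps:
M = 21942
-97470/M = -97470/21942 = -97470*1/21942 = -5415/1219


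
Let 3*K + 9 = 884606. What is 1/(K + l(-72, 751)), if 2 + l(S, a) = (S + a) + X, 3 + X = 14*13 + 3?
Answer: 3/887174 ≈ 3.3815e-6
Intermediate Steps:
K = 884597/3 (K = -3 + (⅓)*884606 = -3 + 884606/3 = 884597/3 ≈ 2.9487e+5)
X = 182 (X = -3 + (14*13 + 3) = -3 + (182 + 3) = -3 + 185 = 182)
l(S, a) = 180 + S + a (l(S, a) = -2 + ((S + a) + 182) = -2 + (182 + S + a) = 180 + S + a)
1/(K + l(-72, 751)) = 1/(884597/3 + (180 - 72 + 751)) = 1/(884597/3 + 859) = 1/(887174/3) = 3/887174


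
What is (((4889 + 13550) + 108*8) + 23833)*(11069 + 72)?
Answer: 480578176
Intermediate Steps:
(((4889 + 13550) + 108*8) + 23833)*(11069 + 72) = ((18439 + 864) + 23833)*11141 = (19303 + 23833)*11141 = 43136*11141 = 480578176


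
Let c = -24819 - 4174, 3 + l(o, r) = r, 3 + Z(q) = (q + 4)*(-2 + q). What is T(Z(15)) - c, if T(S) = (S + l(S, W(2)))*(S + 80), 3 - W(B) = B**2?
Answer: 106753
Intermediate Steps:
W(B) = 3 - B**2
Z(q) = -3 + (-2 + q)*(4 + q) (Z(q) = -3 + (q + 4)*(-2 + q) = -3 + (4 + q)*(-2 + q) = -3 + (-2 + q)*(4 + q))
l(o, r) = -3 + r
c = -28993
T(S) = (-4 + S)*(80 + S) (T(S) = (S + (-3 + (3 - 1*2**2)))*(S + 80) = (S + (-3 + (3 - 1*4)))*(80 + S) = (S + (-3 + (3 - 4)))*(80 + S) = (S + (-3 - 1))*(80 + S) = (S - 4)*(80 + S) = (-4 + S)*(80 + S))
T(Z(15)) - c = (-320 + (-11 + 15**2 + 2*15)**2 + 76*(-11 + 15**2 + 2*15)) - 1*(-28993) = (-320 + (-11 + 225 + 30)**2 + 76*(-11 + 225 + 30)) + 28993 = (-320 + 244**2 + 76*244) + 28993 = (-320 + 59536 + 18544) + 28993 = 77760 + 28993 = 106753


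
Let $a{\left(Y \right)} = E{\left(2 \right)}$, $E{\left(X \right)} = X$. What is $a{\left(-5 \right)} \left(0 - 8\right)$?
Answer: $-16$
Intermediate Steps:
$a{\left(Y \right)} = 2$
$a{\left(-5 \right)} \left(0 - 8\right) = 2 \left(0 - 8\right) = 2 \left(-8\right) = -16$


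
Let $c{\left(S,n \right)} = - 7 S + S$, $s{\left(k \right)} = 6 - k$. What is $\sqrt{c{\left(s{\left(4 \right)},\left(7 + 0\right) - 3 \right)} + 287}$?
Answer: $5 \sqrt{11} \approx 16.583$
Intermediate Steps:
$c{\left(S,n \right)} = - 6 S$
$\sqrt{c{\left(s{\left(4 \right)},\left(7 + 0\right) - 3 \right)} + 287} = \sqrt{- 6 \left(6 - 4\right) + 287} = \sqrt{\left(-6\right) 2 + 287} = \sqrt{-12 + 287} = \sqrt{275} = 5 \sqrt{11}$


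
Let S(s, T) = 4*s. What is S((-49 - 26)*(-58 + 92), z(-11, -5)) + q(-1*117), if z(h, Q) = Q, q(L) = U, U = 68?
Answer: -10132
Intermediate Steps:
q(L) = 68
S((-49 - 26)*(-58 + 92), z(-11, -5)) + q(-1*117) = 4*((-49 - 26)*(-58 + 92)) + 68 = 4*(-75*34) + 68 = 4*(-2550) + 68 = -10200 + 68 = -10132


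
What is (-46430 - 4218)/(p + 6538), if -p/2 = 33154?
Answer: 25324/29885 ≈ 0.84738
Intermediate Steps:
p = -66308 (p = -2*33154 = -66308)
(-46430 - 4218)/(p + 6538) = (-46430 - 4218)/(-66308 + 6538) = -50648/(-59770) = -50648*(-1/59770) = 25324/29885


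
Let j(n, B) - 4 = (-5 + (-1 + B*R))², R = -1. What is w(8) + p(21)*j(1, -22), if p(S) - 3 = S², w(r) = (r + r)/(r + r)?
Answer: 115441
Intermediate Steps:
w(r) = 1 (w(r) = (2*r)/((2*r)) = (2*r)*(1/(2*r)) = 1)
j(n, B) = 4 + (-6 - B)² (j(n, B) = 4 + (-5 + (-1 + B*(-1)))² = 4 + (-5 + (-1 - B))² = 4 + (-6 - B)²)
p(S) = 3 + S²
w(8) + p(21)*j(1, -22) = 1 + (3 + 21²)*(4 + (6 - 22)²) = 1 + (3 + 441)*(4 + (-16)²) = 1 + 444*(4 + 256) = 1 + 444*260 = 1 + 115440 = 115441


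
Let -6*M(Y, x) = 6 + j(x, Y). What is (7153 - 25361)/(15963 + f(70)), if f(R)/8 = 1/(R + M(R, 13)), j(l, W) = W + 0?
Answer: -782944/686415 ≈ -1.1406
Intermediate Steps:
j(l, W) = W
M(Y, x) = -1 - Y/6 (M(Y, x) = -(6 + Y)/6 = -1 - Y/6)
f(R) = 8/(-1 + 5*R/6) (f(R) = 8/(R + (-1 - R/6)) = 8/(-1 + 5*R/6))
(7153 - 25361)/(15963 + f(70)) = (7153 - 25361)/(15963 + 48/(-6 + 5*70)) = -18208/(15963 + 48/(-6 + 350)) = -18208/(15963 + 48/344) = -18208/(15963 + 48*(1/344)) = -18208/(15963 + 6/43) = -18208/686415/43 = -18208*43/686415 = -782944/686415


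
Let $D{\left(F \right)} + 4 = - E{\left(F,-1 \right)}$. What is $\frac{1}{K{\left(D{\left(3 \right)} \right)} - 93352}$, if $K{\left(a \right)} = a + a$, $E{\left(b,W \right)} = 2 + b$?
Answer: $- \frac{1}{93370} \approx -1.071 \cdot 10^{-5}$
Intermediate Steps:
$D{\left(F \right)} = -6 - F$ ($D{\left(F \right)} = -4 - \left(2 + F\right) = -6 - F$)
$K{\left(a \right)} = 2 a$
$\frac{1}{K{\left(D{\left(3 \right)} \right)} - 93352} = \frac{1}{2 \left(-6 - 3\right) - 93352} = \frac{1}{2 \left(-9\right) - 93352} = \frac{1}{-18 - 93352} = \frac{1}{-93370} = - \frac{1}{93370}$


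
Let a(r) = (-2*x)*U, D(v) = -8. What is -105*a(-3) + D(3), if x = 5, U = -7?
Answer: -7358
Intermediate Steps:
a(r) = 70 (a(r) = -2*5*(-7) = -10*(-7) = 70)
-105*a(-3) + D(3) = -105*70 - 8 = -7350 - 8 = -7358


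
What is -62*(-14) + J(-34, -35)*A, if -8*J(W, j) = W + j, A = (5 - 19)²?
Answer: 5117/2 ≈ 2558.5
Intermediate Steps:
A = 196 (A = (-14)² = 196)
J(W, j) = -W/8 - j/8 (J(W, j) = -(W + j)/8 = -W/8 - j/8)
-62*(-14) + J(-34, -35)*A = -62*(-14) + (-⅛*(-34) - ⅛*(-35))*196 = 868 + (17/4 + 35/8)*196 = 868 + (69/8)*196 = 868 + 3381/2 = 5117/2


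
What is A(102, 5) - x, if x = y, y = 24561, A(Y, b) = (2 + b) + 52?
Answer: -24502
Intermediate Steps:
A(Y, b) = 54 + b
x = 24561
A(102, 5) - x = (54 + 5) - 1*24561 = 59 - 24561 = -24502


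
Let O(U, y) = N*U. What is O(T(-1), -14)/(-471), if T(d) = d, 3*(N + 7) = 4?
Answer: -17/1413 ≈ -0.012031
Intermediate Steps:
N = -17/3 (N = -7 + (⅓)*4 = -7 + 4/3 = -17/3 ≈ -5.6667)
O(U, y) = -17*U/3
O(T(-1), -14)/(-471) = -17/3*(-1)/(-471) = (17/3)*(-1/471) = -17/1413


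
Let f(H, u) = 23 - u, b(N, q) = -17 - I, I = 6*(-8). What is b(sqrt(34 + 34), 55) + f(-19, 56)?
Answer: -2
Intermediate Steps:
I = -48
b(N, q) = 31 (b(N, q) = -17 - 1*(-48) = -17 + 48 = 31)
b(sqrt(34 + 34), 55) + f(-19, 56) = 31 + (23 - 1*56) = 31 + (23 - 56) = 31 - 33 = -2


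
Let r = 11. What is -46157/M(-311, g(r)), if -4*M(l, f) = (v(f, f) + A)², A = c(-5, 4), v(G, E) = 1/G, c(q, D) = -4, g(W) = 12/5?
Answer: 26586432/1849 ≈ 14379.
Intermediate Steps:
g(W) = 12/5 (g(W) = 12*(⅕) = 12/5)
A = -4
M(l, f) = -(-4 + 1/f)²/4 (M(l, f) = -(1/f - 4)²/4 = -(-4 + 1/f)²/4)
-46157/M(-311, g(r)) = -46157*(-576/(25*(-1 + 4*(12/5))²)) = -46157*(-576/(25*(-1 + 48/5)²)) = -46157/((-¼*25/144*(43/5)²)) = -46157/((-¼*25/144*1849/25)) = -46157/(-1849/576) = -46157*(-576/1849) = 26586432/1849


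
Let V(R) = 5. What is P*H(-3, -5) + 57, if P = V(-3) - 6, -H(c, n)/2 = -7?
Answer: 43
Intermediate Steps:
H(c, n) = 14 (H(c, n) = -2*(-7) = 14)
P = -1 (P = 5 - 6 = -1)
P*H(-3, -5) + 57 = -1*14 + 57 = -14 + 57 = 43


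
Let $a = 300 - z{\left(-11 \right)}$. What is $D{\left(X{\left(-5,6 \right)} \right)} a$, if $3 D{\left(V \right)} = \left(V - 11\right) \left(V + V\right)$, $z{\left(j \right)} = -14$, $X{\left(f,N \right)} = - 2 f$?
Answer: $- \frac{6280}{3} \approx -2093.3$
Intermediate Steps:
$a = 314$ ($a = 300 - -14 = 300 + 14 = 314$)
$D{\left(V \right)} = \frac{2 V \left(-11 + V\right)}{3}$ ($D{\left(V \right)} = \frac{\left(V - 11\right) \left(V + V\right)}{3} = \frac{\left(-11 + V\right) 2 V}{3} = \frac{2 V \left(-11 + V\right)}{3}$)
$D{\left(X{\left(-5,6 \right)} \right)} a = \frac{2 \left(\left(-2\right) \left(-5\right)\right) \left(-11 - -10\right)}{3} \cdot 314 = \frac{2}{3} \cdot 10 \left(-11 + 10\right) 314 = \frac{2}{3} \cdot 10 \left(-1\right) 314 = \left(- \frac{20}{3}\right) 314 = - \frac{6280}{3}$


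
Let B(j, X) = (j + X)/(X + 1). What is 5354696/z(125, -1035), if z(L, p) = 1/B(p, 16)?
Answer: -5456435224/17 ≈ -3.2097e+8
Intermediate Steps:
B(j, X) = (X + j)/(1 + X)
z(L, p) = 1/(16/17 + p/17) (z(L, p) = 1/((16 + p)/(1 + 16)) = 1/((16 + p)/17) = 1/(16/17 + p/17))
5354696/z(125, -1035) = 5354696/((17/(16 - 1035))) = 5354696/((17/(-1019))) = 5354696/((17*(-1/1019))) = 5354696/(-17/1019) = 5354696*(-1019/17) = -5456435224/17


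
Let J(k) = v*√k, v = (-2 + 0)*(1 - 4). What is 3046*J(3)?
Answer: 18276*√3 ≈ 31655.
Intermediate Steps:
v = 6 (v = -2*(-3) = 6)
J(k) = 6*√k
3046*J(3) = 3046*(6*√3) = 18276*√3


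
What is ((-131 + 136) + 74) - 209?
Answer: -130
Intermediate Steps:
((-131 + 136) + 74) - 209 = (5 + 74) - 209 = 79 - 209 = -130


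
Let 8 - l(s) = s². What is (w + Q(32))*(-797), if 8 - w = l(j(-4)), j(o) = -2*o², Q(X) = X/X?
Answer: -816925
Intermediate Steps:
Q(X) = 1
l(s) = 8 - s²
w = 1024 (w = 8 - (8 - (-2*(-4)²)²) = 8 - (8 - (-2*16)²) = 8 - (8 - 1*(-32)²) = 8 - (8 - 1*1024) = 8 - (8 - 1024) = 8 - 1*(-1016) = 8 + 1016 = 1024)
(w + Q(32))*(-797) = (1024 + 1)*(-797) = 1025*(-797) = -816925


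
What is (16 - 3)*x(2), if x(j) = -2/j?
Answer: -13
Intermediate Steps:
(16 - 3)*x(2) = (16 - 3)*(-2/2) = 13*(-2*½) = 13*(-1) = -13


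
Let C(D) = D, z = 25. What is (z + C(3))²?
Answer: 784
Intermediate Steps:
(z + C(3))² = (25 + 3)² = 28² = 784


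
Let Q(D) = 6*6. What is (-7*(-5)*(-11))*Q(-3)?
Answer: -13860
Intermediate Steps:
Q(D) = 36
(-7*(-5)*(-11))*Q(-3) = (-7*(-5)*(-11))*36 = (35*(-11))*36 = -385*36 = -13860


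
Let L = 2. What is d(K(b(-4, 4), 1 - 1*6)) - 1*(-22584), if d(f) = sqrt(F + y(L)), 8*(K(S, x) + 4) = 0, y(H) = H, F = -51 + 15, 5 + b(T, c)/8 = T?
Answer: 22584 + I*sqrt(34) ≈ 22584.0 + 5.831*I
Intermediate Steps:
b(T, c) = -40 + 8*T
F = -36
K(S, x) = -4 (K(S, x) = -4 + (1/8)*0 = -4 + 0 = -4)
d(f) = I*sqrt(34) (d(f) = sqrt(-36 + 2) = sqrt(-34) = I*sqrt(34))
d(K(b(-4, 4), 1 - 1*6)) - 1*(-22584) = I*sqrt(34) - 1*(-22584) = I*sqrt(34) + 22584 = 22584 + I*sqrt(34)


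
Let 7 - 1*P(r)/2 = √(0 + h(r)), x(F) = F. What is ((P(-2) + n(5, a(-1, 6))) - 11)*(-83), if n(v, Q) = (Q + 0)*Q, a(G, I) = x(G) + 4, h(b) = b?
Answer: -996 + 166*I*√2 ≈ -996.0 + 234.76*I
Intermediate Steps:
a(G, I) = 4 + G (a(G, I) = G + 4 = 4 + G)
n(v, Q) = Q² (n(v, Q) = Q*Q = Q²)
P(r) = 14 - 2*√r (P(r) = 14 - 2*√(0 + r) = 14 - 2*√r)
((P(-2) + n(5, a(-1, 6))) - 11)*(-83) = (((14 - 2*I*√2) + (4 - 1)²) - 11)*(-83) = (((14 - 2*I*√2) + 3²) - 11)*(-83) = (((14 - 2*I*√2) + 9) - 11)*(-83) = ((23 - 2*I*√2) - 11)*(-83) = (12 - 2*I*√2)*(-83) = -996 + 166*I*√2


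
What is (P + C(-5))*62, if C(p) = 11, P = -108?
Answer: -6014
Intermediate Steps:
(P + C(-5))*62 = (-108 + 11)*62 = -97*62 = -6014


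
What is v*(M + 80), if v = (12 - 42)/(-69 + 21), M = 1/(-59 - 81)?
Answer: 11199/224 ≈ 49.996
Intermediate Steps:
M = -1/140 (M = 1/(-140) = -1/140 ≈ -0.0071429)
v = 5/8 (v = -30/(-48) = -30*(-1/48) = 5/8 ≈ 0.62500)
v*(M + 80) = 5*(-1/140 + 80)/8 = (5/8)*(11199/140) = 11199/224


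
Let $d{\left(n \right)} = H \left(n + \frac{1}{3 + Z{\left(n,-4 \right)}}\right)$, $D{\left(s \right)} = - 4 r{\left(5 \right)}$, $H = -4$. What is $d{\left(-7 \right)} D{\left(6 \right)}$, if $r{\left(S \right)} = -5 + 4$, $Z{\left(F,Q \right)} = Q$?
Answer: $128$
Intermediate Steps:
$r{\left(S \right)} = -1$
$D{\left(s \right)} = 4$ ($D{\left(s \right)} = \left(-4\right) \left(-1\right) = 4$)
$d{\left(n \right)} = 4 - 4 n$ ($d{\left(n \right)} = - 4 \left(n + \frac{1}{3 - 4}\right) = - 4 \left(n + \frac{1}{-1}\right) = - 4 \left(n - 1\right) = - 4 \left(-1 + n\right) = 4 - 4 n$)
$d{\left(-7 \right)} D{\left(6 \right)} = \left(4 - -28\right) 4 = \left(4 + 28\right) 4 = 32 \cdot 4 = 128$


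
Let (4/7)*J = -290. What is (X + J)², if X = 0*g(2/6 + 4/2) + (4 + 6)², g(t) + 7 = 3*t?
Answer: 664225/4 ≈ 1.6606e+5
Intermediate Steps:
J = -1015/2 (J = (7/4)*(-290) = -1015/2 ≈ -507.50)
g(t) = -7 + 3*t
X = 100 (X = 0*(-7 + 3*(2/6 + 4/2)) + (4 + 6)² = 0*(-7 + 3*(2*(⅙) + 4*(½))) + 10² = 0*(-7 + 3*(⅓ + 2)) + 100 = 0*(-7 + 3*(7/3)) + 100 = 0*(-7 + 7) + 100 = 0*0 + 100 = 0 + 100 = 100)
(X + J)² = (100 - 1015/2)² = (-815/2)² = 664225/4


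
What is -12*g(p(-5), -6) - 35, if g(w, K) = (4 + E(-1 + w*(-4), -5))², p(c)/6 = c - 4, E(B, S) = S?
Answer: -47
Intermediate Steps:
p(c) = -24 + 6*c (p(c) = 6*(c - 4) = 6*(-4 + c) = -24 + 6*c)
g(w, K) = 1 (g(w, K) = (4 - 5)² = (-1)² = 1)
-12*g(p(-5), -6) - 35 = -12*1 - 35 = -12 - 35 = -47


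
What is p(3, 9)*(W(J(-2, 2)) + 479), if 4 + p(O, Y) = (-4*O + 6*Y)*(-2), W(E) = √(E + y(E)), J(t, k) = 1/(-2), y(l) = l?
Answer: -42152 - 88*I ≈ -42152.0 - 88.0*I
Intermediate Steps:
J(t, k) = -½
W(E) = √2*√E (W(E) = √(E + E) = √(2*E) = √2*√E)
p(O, Y) = -4 - 12*Y + 8*O (p(O, Y) = -4 + (-4*O + 6*Y)*(-2) = -4 + (-12*Y + 8*O) = -4 - 12*Y + 8*O)
p(3, 9)*(W(J(-2, 2)) + 479) = (-4 - 12*9 + 8*3)*(√2*√(-½) + 479) = (-4 - 108 + 24)*(√2*(I*√2/2) + 479) = -88*(I + 479) = -88*(479 + I) = -42152 - 88*I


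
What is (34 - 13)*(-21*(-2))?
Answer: 882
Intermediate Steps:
(34 - 13)*(-21*(-2)) = 21*42 = 882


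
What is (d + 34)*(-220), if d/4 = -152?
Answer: 126280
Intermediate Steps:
d = -608 (d = 4*(-152) = -608)
(d + 34)*(-220) = (-608 + 34)*(-220) = -574*(-220) = 126280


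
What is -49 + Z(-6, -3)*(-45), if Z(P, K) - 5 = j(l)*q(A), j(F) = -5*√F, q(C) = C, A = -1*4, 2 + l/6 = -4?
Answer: -274 - 5400*I ≈ -274.0 - 5400.0*I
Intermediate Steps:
l = -36 (l = -12 + 6*(-4) = -12 - 24 = -36)
A = -4
Z(P, K) = 5 + 120*I (Z(P, K) = 5 - 30*I*(-4) = 5 + 120*I)
-49 + Z(-6, -3)*(-45) = -49 + (5 + 120*I)*(-45) = -49 + (-225 - 5400*I) = -274 - 5400*I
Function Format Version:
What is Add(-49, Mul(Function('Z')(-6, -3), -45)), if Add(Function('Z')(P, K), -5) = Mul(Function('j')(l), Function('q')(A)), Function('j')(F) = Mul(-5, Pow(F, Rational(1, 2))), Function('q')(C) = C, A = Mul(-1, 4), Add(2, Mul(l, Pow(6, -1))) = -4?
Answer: Add(-274, Mul(-5400, I)) ≈ Add(-274.00, Mul(-5400.0, I))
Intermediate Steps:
l = -36 (l = Add(-12, Mul(6, -4)) = Add(-12, -24) = -36)
A = -4
Function('Z')(P, K) = Add(5, Mul(120, I)) (Function('Z')(P, K) = Add(5, Mul(Mul(-5, Pow(-36, Rational(1, 2))), -4)) = Add(5, Mul(Mul(-5, Mul(6, I)), -4)) = Add(5, Mul(Mul(-30, I), -4)) = Add(5, Mul(120, I)))
Add(-49, Mul(Function('Z')(-6, -3), -45)) = Add(-49, Mul(Add(5, Mul(120, I)), -45)) = Add(-49, Add(-225, Mul(-5400, I))) = Add(-274, Mul(-5400, I))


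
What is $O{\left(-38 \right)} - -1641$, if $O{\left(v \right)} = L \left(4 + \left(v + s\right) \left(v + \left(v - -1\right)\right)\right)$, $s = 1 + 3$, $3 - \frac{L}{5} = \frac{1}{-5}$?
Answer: $42505$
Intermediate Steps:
$L = 16$ ($L = 15 - \frac{5}{-5} = 15 - -1 = 15 + 1 = 16$)
$s = 4$
$O{\left(v \right)} = 64 + 16 \left(1 + 2 v\right) \left(4 + v\right)$ ($O{\left(v \right)} = 16 \left(4 + \left(v + 4\right) \left(v + \left(v - -1\right)\right)\right) = 16 \left(4 + \left(4 + v\right) \left(v + \left(v + 1\right)\right)\right) = 16 \left(4 + \left(4 + v\right) \left(v + \left(1 + v\right)\right)\right) = 16 \left(4 + \left(4 + v\right) \left(1 + 2 v\right)\right) = 16 \left(4 + \left(1 + 2 v\right) \left(4 + v\right)\right) = 64 + 16 \left(1 + 2 v\right) \left(4 + v\right)$)
$O{\left(-38 \right)} - -1641 = \left(128 + 32 \left(-38\right)^{2} + 144 \left(-38\right)\right) - -1641 = \left(128 + 32 \cdot 1444 - 5472\right) + 1641 = \left(128 + 46208 - 5472\right) + 1641 = 40864 + 1641 = 42505$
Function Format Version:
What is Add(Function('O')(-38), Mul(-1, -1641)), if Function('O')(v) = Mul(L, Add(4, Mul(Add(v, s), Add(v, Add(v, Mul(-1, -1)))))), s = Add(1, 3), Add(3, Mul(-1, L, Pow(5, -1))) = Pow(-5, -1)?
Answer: 42505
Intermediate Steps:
L = 16 (L = Add(15, Mul(-5, Pow(-5, -1))) = Add(15, Mul(-5, Rational(-1, 5))) = Add(15, 1) = 16)
s = 4
Function('O')(v) = Add(64, Mul(16, Add(1, Mul(2, v)), Add(4, v))) (Function('O')(v) = Mul(16, Add(4, Mul(Add(v, 4), Add(v, Add(v, Mul(-1, -1)))))) = Mul(16, Add(4, Mul(Add(4, v), Add(v, Add(v, 1))))) = Mul(16, Add(4, Mul(Add(4, v), Add(v, Add(1, v))))) = Mul(16, Add(4, Mul(Add(4, v), Add(1, Mul(2, v))))) = Mul(16, Add(4, Mul(Add(1, Mul(2, v)), Add(4, v)))) = Add(64, Mul(16, Add(1, Mul(2, v)), Add(4, v))))
Add(Function('O')(-38), Mul(-1, -1641)) = Add(Add(128, Mul(32, Pow(-38, 2)), Mul(144, -38)), Mul(-1, -1641)) = Add(Add(128, Mul(32, 1444), -5472), 1641) = Add(Add(128, 46208, -5472), 1641) = Add(40864, 1641) = 42505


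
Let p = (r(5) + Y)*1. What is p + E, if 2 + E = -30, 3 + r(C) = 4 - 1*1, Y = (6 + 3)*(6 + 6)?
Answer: 76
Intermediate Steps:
Y = 108 (Y = 9*12 = 108)
r(C) = 0 (r(C) = -3 + (4 - 1*1) = -3 + (4 - 1) = -3 + 3 = 0)
E = -32 (E = -2 - 30 = -32)
p = 108 (p = (0 + 108)*1 = 108*1 = 108)
p + E = 108 - 32 = 76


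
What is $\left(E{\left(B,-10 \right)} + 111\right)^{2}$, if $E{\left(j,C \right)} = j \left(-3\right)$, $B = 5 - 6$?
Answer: $12996$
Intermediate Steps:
$B = -1$
$E{\left(j,C \right)} = - 3 j$
$\left(E{\left(B,-10 \right)} + 111\right)^{2} = \left(\left(-3\right) \left(-1\right) + 111\right)^{2} = \left(3 + 111\right)^{2} = 114^{2} = 12996$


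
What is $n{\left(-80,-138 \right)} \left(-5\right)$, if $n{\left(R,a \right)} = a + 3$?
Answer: $675$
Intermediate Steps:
$n{\left(R,a \right)} = 3 + a$
$n{\left(-80,-138 \right)} \left(-5\right) = \left(3 - 138\right) \left(-5\right) = \left(-135\right) \left(-5\right) = 675$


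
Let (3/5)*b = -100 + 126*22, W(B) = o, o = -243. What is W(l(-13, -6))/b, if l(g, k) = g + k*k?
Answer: -729/13360 ≈ -0.054566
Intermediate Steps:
l(g, k) = g + k²
W(B) = -243
b = 13360/3 (b = 5*(-100 + 126*22)/3 = 5*(-100 + 2772)/3 = (5/3)*2672 = 13360/3 ≈ 4453.3)
W(l(-13, -6))/b = -243/13360/3 = -243*3/13360 = -729/13360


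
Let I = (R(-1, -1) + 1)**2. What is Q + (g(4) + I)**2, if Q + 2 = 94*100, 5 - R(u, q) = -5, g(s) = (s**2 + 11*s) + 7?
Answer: 44742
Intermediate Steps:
g(s) = 7 + s**2 + 11*s
R(u, q) = 10 (R(u, q) = 5 - 1*(-5) = 5 + 5 = 10)
I = 121 (I = (10 + 1)**2 = 11**2 = 121)
Q = 9398 (Q = -2 + 94*100 = -2 + 9400 = 9398)
Q + (g(4) + I)**2 = 9398 + ((7 + 4**2 + 11*4) + 121)**2 = 9398 + ((7 + 16 + 44) + 121)**2 = 9398 + (67 + 121)**2 = 9398 + 188**2 = 9398 + 35344 = 44742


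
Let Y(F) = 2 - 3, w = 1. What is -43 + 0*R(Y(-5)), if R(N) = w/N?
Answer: -43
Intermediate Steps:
Y(F) = -1
R(N) = 1/N
-43 + 0*R(Y(-5)) = -43 + 0/(-1) = -43 + 0*(-1) = -43 + 0 = -43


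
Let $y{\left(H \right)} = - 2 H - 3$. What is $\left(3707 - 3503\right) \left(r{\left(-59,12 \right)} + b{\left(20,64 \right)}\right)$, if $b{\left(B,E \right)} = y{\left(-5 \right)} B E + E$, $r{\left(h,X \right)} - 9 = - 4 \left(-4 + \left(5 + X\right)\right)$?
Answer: $1832124$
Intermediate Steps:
$y{\left(H \right)} = -3 - 2 H$
$r{\left(h,X \right)} = 5 - 4 X$ ($r{\left(h,X \right)} = 9 - 4 \left(-4 + \left(5 + X\right)\right) = 9 - 4 \left(1 + X\right) = 9 - \left(4 + 4 X\right) = 5 - 4 X$)
$b{\left(B,E \right)} = E + 7 B E$ ($b{\left(B,E \right)} = \left(-3 - -10\right) B E + E = \left(-3 + 10\right) B E + E = 7 B E + E = E + 7 B E$)
$\left(3707 - 3503\right) \left(r{\left(-59,12 \right)} + b{\left(20,64 \right)}\right) = \left(3707 - 3503\right) \left(\left(5 - 48\right) + 64 \left(1 + 7 \cdot 20\right)\right) = 204 \left(\left(5 - 48\right) + 64 \left(1 + 140\right)\right) = 204 \left(-43 + 64 \cdot 141\right) = 204 \left(-43 + 9024\right) = 204 \cdot 8981 = 1832124$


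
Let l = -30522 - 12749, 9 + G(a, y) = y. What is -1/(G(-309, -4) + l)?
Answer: 1/43284 ≈ 2.3103e-5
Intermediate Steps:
G(a, y) = -9 + y
l = -43271
-1/(G(-309, -4) + l) = -1/((-9 - 4) - 43271) = -1/(-13 - 43271) = -1/(-43284) = -1*(-1/43284) = 1/43284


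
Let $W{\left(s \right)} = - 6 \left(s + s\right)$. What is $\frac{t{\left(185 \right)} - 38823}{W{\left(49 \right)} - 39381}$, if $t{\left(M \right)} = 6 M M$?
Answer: $- \frac{18503}{4441} \approx -4.1664$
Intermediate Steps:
$t{\left(M \right)} = 6 M^{2}$
$W{\left(s \right)} = - 12 s$ ($W{\left(s \right)} = - 6 \cdot 2 s = - 12 s$)
$\frac{t{\left(185 \right)} - 38823}{W{\left(49 \right)} - 39381} = \frac{6 \cdot 185^{2} - 38823}{\left(-12\right) 49 - 39381} = \frac{6 \cdot 34225 - 38823}{-588 - 39381} = \frac{205350 - 38823}{-39969} = 166527 \left(- \frac{1}{39969}\right) = - \frac{18503}{4441}$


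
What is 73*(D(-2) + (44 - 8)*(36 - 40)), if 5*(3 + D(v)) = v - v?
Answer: -10731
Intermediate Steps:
D(v) = -3 (D(v) = -3 + (v - v)/5 = -3 + (⅕)*0 = -3 + 0 = -3)
73*(D(-2) + (44 - 8)*(36 - 40)) = 73*(-3 + (44 - 8)*(36 - 40)) = 73*(-3 + 36*(-4)) = 73*(-3 - 144) = 73*(-147) = -10731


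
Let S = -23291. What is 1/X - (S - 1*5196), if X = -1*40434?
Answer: 1151843357/40434 ≈ 28487.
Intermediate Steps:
X = -40434
1/X - (S - 1*5196) = 1/(-40434) - (-23291 - 1*5196) = -1/40434 - (-23291 - 5196) = -1/40434 - 1*(-28487) = -1/40434 + 28487 = 1151843357/40434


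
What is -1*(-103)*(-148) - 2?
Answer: -15246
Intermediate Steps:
-1*(-103)*(-148) - 2 = 103*(-148) - 2 = -15244 - 2 = -15246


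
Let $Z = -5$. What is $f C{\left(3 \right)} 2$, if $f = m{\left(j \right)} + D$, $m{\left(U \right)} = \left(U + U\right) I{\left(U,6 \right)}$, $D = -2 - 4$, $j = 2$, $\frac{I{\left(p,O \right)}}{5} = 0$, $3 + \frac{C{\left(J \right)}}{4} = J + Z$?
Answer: $240$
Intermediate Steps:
$C{\left(J \right)} = -32 + 4 J$ ($C{\left(J \right)} = -12 + 4 \left(J - 5\right) = -12 + 4 \left(-5 + J\right) = -12 + \left(-20 + 4 J\right) = -32 + 4 J$)
$I{\left(p,O \right)} = 0$ ($I{\left(p,O \right)} = 5 \cdot 0 = 0$)
$D = -6$ ($D = -2 - 4 = -6$)
$m{\left(U \right)} = 0$ ($m{\left(U \right)} = \left(U + U\right) 0 = 2 U 0 = 0$)
$f = -6$ ($f = 0 - 6 = -6$)
$f C{\left(3 \right)} 2 = - 6 \left(-32 + 4 \cdot 3\right) 2 = - 6 \left(-32 + 12\right) 2 = \left(-6\right) \left(-20\right) 2 = 120 \cdot 2 = 240$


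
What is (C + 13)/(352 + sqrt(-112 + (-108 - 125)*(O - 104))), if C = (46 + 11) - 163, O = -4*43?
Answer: -744/1357 + 93*sqrt(16049)/29854 ≈ -0.15363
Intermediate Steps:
O = -172
C = -106 (C = 57 - 163 = -106)
(C + 13)/(352 + sqrt(-112 + (-108 - 125)*(O - 104))) = (-106 + 13)/(352 + sqrt(-112 + (-108 - 125)*(-172 - 104))) = -93/(352 + sqrt(-112 - 233*(-276))) = -93/(352 + sqrt(-112 + 64308)) = -93/(352 + sqrt(64196)) = -93/(352 + 2*sqrt(16049))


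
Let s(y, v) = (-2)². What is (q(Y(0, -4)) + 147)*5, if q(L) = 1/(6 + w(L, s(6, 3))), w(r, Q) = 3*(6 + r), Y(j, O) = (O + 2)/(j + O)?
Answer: 37495/51 ≈ 735.20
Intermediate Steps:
s(y, v) = 4
Y(j, O) = (2 + O)/(O + j)
w(r, Q) = 18 + 3*r
q(L) = 1/(24 + 3*L) (q(L) = 1/(6 + (18 + 3*L)) = 1/(24 + 3*L))
(q(Y(0, -4)) + 147)*5 = (1/(3*(8 + (2 - 4)/(-4 + 0))) + 147)*5 = (1/(3*(8 - 2/(-4))) + 147)*5 = (1/(3*(8 - ¼*(-2))) + 147)*5 = (1/(3*(8 + ½)) + 147)*5 = (1/(3*(17/2)) + 147)*5 = ((⅓)*(2/17) + 147)*5 = (2/51 + 147)*5 = (7499/51)*5 = 37495/51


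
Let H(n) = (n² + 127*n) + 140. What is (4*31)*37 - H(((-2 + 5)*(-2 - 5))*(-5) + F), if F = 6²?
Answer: -33340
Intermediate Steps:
F = 36
H(n) = 140 + n² + 127*n
(4*31)*37 - H(((-2 + 5)*(-2 - 5))*(-5) + F) = (4*31)*37 - (140 + (((-2 + 5)*(-2 - 5))*(-5) + 36)² + 127*(((-2 + 5)*(-2 - 5))*(-5) + 36)) = 124*37 - (140 + ((3*(-7))*(-5) + 36)² + 127*((3*(-7))*(-5) + 36)) = 4588 - (140 + (-21*(-5) + 36)² + 127*(-21*(-5) + 36)) = 4588 - (140 + (105 + 36)² + 127*(105 + 36)) = 4588 - (140 + 141² + 127*141) = 4588 - (140 + 19881 + 17907) = 4588 - 1*37928 = 4588 - 37928 = -33340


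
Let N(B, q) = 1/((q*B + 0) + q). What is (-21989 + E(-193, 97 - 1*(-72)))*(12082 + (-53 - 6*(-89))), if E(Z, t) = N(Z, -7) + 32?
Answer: -370736730541/1344 ≈ -2.7585e+8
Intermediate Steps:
N(B, q) = 1/(q + B*q) (N(B, q) = 1/((B*q + 0) + q) = 1/(B*q + q) = 1/(q + B*q))
E(Z, t) = 32 - 1/(7*(1 + Z)) (E(Z, t) = 1/((-7)*(1 + Z)) + 32 = -1/(7*(1 + Z)) + 32 = 32 - 1/(7*(1 + Z)))
(-21989 + E(-193, 97 - 1*(-72)))*(12082 + (-53 - 6*(-89))) = (-21989 + (223 + 224*(-193))/(7*(1 - 193)))*(12082 + (-53 - 6*(-89))) = (-21989 + (⅐)*(223 - 43232)/(-192))*(12082 + (-53 + 534)) = (-21989 + (⅐)*(-1/192)*(-43009))*(12082 + 481) = (-21989 + 43009/1344)*12563 = -29510207/1344*12563 = -370736730541/1344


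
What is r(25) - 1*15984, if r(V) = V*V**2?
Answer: -359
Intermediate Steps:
r(V) = V**3
r(25) - 1*15984 = 25**3 - 1*15984 = 15625 - 15984 = -359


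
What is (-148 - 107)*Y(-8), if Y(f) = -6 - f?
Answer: -510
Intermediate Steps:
(-148 - 107)*Y(-8) = (-148 - 107)*(-6 - 1*(-8)) = -255*(-6 + 8) = -255*2 = -510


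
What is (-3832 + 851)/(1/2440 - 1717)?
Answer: 7273640/4189479 ≈ 1.7362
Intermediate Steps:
(-3832 + 851)/(1/2440 - 1717) = -2981/(1/2440 - 1717) = -2981/(-4189479/2440) = -2981*(-2440/4189479) = 7273640/4189479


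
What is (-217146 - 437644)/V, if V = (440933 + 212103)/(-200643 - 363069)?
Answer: 92278245120/163259 ≈ 5.6523e+5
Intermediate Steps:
V = -163259/140928 (V = 653036/(-563712) = 653036*(-1/563712) = -163259/140928 ≈ -1.1585)
(-217146 - 437644)/V = (-217146 - 437644)/(-163259/140928) = -654790*(-140928/163259) = 92278245120/163259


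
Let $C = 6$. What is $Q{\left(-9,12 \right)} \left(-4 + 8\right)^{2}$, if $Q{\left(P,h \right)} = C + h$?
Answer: $288$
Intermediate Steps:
$Q{\left(P,h \right)} = 6 + h$
$Q{\left(-9,12 \right)} \left(-4 + 8\right)^{2} = \left(6 + 12\right) \left(-4 + 8\right)^{2} = 18 \cdot 4^{2} = 18 \cdot 16 = 288$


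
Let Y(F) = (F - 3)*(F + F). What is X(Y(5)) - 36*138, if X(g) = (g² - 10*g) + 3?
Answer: -4765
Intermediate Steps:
Y(F) = 2*F*(-3 + F) (Y(F) = (-3 + F)*(2*F) = 2*F*(-3 + F))
X(g) = 3 + g² - 10*g
X(Y(5)) - 36*138 = (3 + (2*5*(-3 + 5))² - 20*5*(-3 + 5)) - 36*138 = (3 + (2*5*2)² - 20*5*2) - 4968 = (3 + 20² - 10*20) - 4968 = (3 + 400 - 200) - 4968 = 203 - 4968 = -4765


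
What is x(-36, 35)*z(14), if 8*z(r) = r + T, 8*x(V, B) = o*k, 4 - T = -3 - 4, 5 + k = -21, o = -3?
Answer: 975/32 ≈ 30.469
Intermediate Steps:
k = -26 (k = -5 - 21 = -26)
T = 11 (T = 4 - (-3 - 4) = 4 - 1*(-7) = 4 + 7 = 11)
x(V, B) = 39/4 (x(V, B) = (-3*(-26))/8 = (⅛)*78 = 39/4)
z(r) = 11/8 + r/8 (z(r) = (r + 11)/8 = (11 + r)/8 = 11/8 + r/8)
x(-36, 35)*z(14) = 39*(11/8 + (⅛)*14)/4 = 39*(11/8 + 7/4)/4 = (39/4)*(25/8) = 975/32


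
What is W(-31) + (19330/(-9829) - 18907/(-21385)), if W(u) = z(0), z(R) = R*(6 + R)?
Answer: -32505021/30027595 ≈ -1.0825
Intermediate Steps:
W(u) = 0 (W(u) = 0*(6 + 0) = 0*6 = 0)
W(-31) + (19330/(-9829) - 18907/(-21385)) = 0 + (19330/(-9829) - 18907/(-21385)) = 0 + (19330*(-1/9829) - 18907*(-1/21385)) = 0 + (-19330/9829 + 2701/3055) = 0 - 32505021/30027595 = -32505021/30027595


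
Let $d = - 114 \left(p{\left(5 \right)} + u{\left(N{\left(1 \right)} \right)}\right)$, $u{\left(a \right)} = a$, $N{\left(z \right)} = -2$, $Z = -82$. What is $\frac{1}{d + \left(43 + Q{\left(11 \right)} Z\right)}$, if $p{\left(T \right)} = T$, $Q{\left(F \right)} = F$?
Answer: $- \frac{1}{1201} \approx -0.00083264$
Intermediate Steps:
$d = -342$ ($d = - 114 \left(5 - 2\right) = \left(-114\right) 3 = -342$)
$\frac{1}{d + \left(43 + Q{\left(11 \right)} Z\right)} = \frac{1}{-342 + \left(43 + 11 \left(-82\right)\right)} = \frac{1}{-342 + \left(43 - 902\right)} = \frac{1}{-342 - 859} = \frac{1}{-1201} = - \frac{1}{1201}$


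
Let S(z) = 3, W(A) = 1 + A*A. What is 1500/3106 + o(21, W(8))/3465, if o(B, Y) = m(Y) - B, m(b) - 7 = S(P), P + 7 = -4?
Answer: 234697/489195 ≈ 0.47976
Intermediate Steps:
W(A) = 1 + A²
P = -11 (P = -7 - 4 = -11)
m(b) = 10 (m(b) = 7 + 3 = 10)
o(B, Y) = 10 - B
1500/3106 + o(21, W(8))/3465 = 1500/3106 + (10 - 1*21)/3465 = 1500*(1/3106) + (10 - 21)*(1/3465) = 750/1553 - 11*1/3465 = 750/1553 - 1/315 = 234697/489195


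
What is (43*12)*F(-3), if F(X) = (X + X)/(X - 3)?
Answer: 516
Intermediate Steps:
F(X) = 2*X/(-3 + X) (F(X) = (2*X)/(-3 + X) = 2*X/(-3 + X))
(43*12)*F(-3) = (43*12)*(2*(-3)/(-3 - 3)) = 516*(2*(-3)/(-6)) = 516*(2*(-3)*(-⅙)) = 516*1 = 516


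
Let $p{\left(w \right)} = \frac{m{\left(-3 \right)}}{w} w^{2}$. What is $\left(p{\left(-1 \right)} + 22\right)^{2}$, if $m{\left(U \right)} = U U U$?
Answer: $2401$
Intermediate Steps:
$m{\left(U \right)} = U^{3}$ ($m{\left(U \right)} = U^{2} U = U^{3}$)
$p{\left(w \right)} = - 27 w$ ($p{\left(w \right)} = \frac{\left(-3\right)^{3}}{w} w^{2} = - \frac{27}{w} w^{2} = - 27 w$)
$\left(p{\left(-1 \right)} + 22\right)^{2} = \left(\left(-27\right) \left(-1\right) + 22\right)^{2} = \left(27 + 22\right)^{2} = 49^{2} = 2401$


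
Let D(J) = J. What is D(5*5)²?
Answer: 625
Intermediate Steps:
D(5*5)² = (5*5)² = 25² = 625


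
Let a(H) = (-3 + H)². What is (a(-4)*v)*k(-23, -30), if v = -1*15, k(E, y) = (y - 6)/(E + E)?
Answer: -13230/23 ≈ -575.22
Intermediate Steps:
k(E, y) = (-6 + y)/(2*E) (k(E, y) = (-6 + y)/((2*E)) = (-6 + y)*(1/(2*E)) = (-6 + y)/(2*E))
v = -15
(a(-4)*v)*k(-23, -30) = ((-3 - 4)²*(-15))*((½)*(-6 - 30)/(-23)) = ((-7)²*(-15))*((½)*(-1/23)*(-36)) = (49*(-15))*(18/23) = -735*18/23 = -13230/23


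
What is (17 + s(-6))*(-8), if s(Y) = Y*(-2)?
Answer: -232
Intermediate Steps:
s(Y) = -2*Y
(17 + s(-6))*(-8) = (17 - 2*(-6))*(-8) = (17 + 12)*(-8) = 29*(-8) = -232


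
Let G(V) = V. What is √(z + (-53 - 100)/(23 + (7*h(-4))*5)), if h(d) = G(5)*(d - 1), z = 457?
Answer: √9218569/142 ≈ 21.382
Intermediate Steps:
h(d) = -5 + 5*d (h(d) = 5*(d - 1) = 5*(-1 + d) = -5 + 5*d)
√(z + (-53 - 100)/(23 + (7*h(-4))*5)) = √(457 + (-53 - 100)/(23 + (7*(-5 + 5*(-4)))*5)) = √(457 - 153/(23 + (7*(-5 - 20))*5)) = √(457 - 153/(23 + (7*(-25))*5)) = √(457 - 153/(23 - 175*5)) = √(457 - 153/(23 - 875)) = √(457 - 153/(-852)) = √(457 - 153*(-1/852)) = √(457 + 51/284) = √(129839/284) = √9218569/142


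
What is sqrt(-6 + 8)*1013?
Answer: 1013*sqrt(2) ≈ 1432.6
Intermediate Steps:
sqrt(-6 + 8)*1013 = sqrt(2)*1013 = 1013*sqrt(2)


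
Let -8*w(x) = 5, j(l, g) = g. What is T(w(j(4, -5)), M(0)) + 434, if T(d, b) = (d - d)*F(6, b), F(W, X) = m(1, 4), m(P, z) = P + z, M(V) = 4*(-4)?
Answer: 434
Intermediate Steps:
w(x) = -5/8 (w(x) = -⅛*5 = -5/8)
M(V) = -16
F(W, X) = 5 (F(W, X) = 1 + 4 = 5)
T(d, b) = 0 (T(d, b) = (d - d)*5 = 0*5 = 0)
T(w(j(4, -5)), M(0)) + 434 = 0 + 434 = 434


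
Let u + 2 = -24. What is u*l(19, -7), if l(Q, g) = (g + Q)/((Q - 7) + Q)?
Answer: -312/31 ≈ -10.065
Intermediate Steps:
u = -26 (u = -2 - 24 = -26)
l(Q, g) = (Q + g)/(-7 + 2*Q) (l(Q, g) = (Q + g)/((-7 + Q) + Q) = (Q + g)/(-7 + 2*Q))
u*l(19, -7) = -26*(19 - 7)/(-7 + 2*19) = -26*12/(-7 + 38) = -26*12/31 = -312/31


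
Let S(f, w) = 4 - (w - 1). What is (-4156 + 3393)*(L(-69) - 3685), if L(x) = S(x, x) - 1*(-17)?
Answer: 2742222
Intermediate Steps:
S(f, w) = 5 - w (S(f, w) = 4 - (-1 + w) = 4 + (1 - w) = 5 - w)
L(x) = 22 - x (L(x) = (5 - x) - 1*(-17) = (5 - x) + 17 = 22 - x)
(-4156 + 3393)*(L(-69) - 3685) = (-4156 + 3393)*((22 - 1*(-69)) - 3685) = -763*((22 + 69) - 3685) = -763*(91 - 3685) = -763*(-3594) = 2742222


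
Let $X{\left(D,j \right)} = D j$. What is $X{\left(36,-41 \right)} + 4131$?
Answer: $2655$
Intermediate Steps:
$X{\left(36,-41 \right)} + 4131 = 36 \left(-41\right) + 4131 = -1476 + 4131 = 2655$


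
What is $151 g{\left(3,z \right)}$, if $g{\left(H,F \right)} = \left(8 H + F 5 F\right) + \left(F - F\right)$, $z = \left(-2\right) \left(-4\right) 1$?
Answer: $51944$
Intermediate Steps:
$z = 8$ ($z = 8 \cdot 1 = 8$)
$g{\left(H,F \right)} = 5 F^{2} + 8 H$ ($g{\left(H,F \right)} = \left(8 H + 5 F F\right) + 0 = \left(8 H + 5 F^{2}\right) + 0 = \left(5 F^{2} + 8 H\right) + 0 = 5 F^{2} + 8 H$)
$151 g{\left(3,z \right)} = 151 \left(5 \cdot 8^{2} + 8 \cdot 3\right) = 151 \left(5 \cdot 64 + 24\right) = 151 \left(320 + 24\right) = 151 \cdot 344 = 51944$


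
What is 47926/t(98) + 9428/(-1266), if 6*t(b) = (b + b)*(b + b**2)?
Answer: -243946715/33436326 ≈ -7.2959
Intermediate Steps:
t(b) = b*(b + b**2)/3 (t(b) = ((b + b)*(b + b**2))/6 = ((2*b)*(b + b**2))/6 = (2*b*(b + b**2))/6 = b*(b + b**2)/3)
47926/t(98) + 9428/(-1266) = 47926/(((1/3)*98**2*(1 + 98))) + 9428/(-1266) = 47926/(((1/3)*9604*99)) + 9428*(-1/1266) = 47926/316932 - 4714/633 = 47926*(1/316932) - 4714/633 = 23963/158466 - 4714/633 = -243946715/33436326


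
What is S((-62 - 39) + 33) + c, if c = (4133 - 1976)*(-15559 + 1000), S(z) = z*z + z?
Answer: -31399207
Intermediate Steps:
S(z) = z + z**2 (S(z) = z**2 + z = z + z**2)
c = -31403763 (c = 2157*(-14559) = -31403763)
S((-62 - 39) + 33) + c = ((-62 - 39) + 33)*(1 + ((-62 - 39) + 33)) - 31403763 = (-101 + 33)*(1 + (-101 + 33)) - 31403763 = -68*(1 - 68) - 31403763 = -68*(-67) - 31403763 = 4556 - 31403763 = -31399207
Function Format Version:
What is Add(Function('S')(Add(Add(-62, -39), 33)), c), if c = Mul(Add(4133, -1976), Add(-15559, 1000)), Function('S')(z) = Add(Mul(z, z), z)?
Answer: -31399207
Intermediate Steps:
Function('S')(z) = Add(z, Pow(z, 2)) (Function('S')(z) = Add(Pow(z, 2), z) = Add(z, Pow(z, 2)))
c = -31403763 (c = Mul(2157, -14559) = -31403763)
Add(Function('S')(Add(Add(-62, -39), 33)), c) = Add(Mul(Add(Add(-62, -39), 33), Add(1, Add(Add(-62, -39), 33))), -31403763) = Add(Mul(Add(-101, 33), Add(1, Add(-101, 33))), -31403763) = Add(Mul(-68, Add(1, -68)), -31403763) = Add(Mul(-68, -67), -31403763) = Add(4556, -31403763) = -31399207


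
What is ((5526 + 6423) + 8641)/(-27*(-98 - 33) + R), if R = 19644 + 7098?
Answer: 20590/30279 ≈ 0.68001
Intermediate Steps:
R = 26742
((5526 + 6423) + 8641)/(-27*(-98 - 33) + R) = ((5526 + 6423) + 8641)/(-27*(-98 - 33) + 26742) = (11949 + 8641)/(-27*(-131) + 26742) = 20590/(3537 + 26742) = 20590/30279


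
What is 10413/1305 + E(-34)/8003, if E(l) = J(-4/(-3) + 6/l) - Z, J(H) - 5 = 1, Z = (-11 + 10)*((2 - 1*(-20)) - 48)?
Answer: 9256571/1160435 ≈ 7.9768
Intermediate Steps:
Z = 26 (Z = -((2 + 20) - 48) = -(22 - 48) = -1*(-26) = 26)
J(H) = 6 (J(H) = 5 + 1 = 6)
E(l) = -20 (E(l) = 6 - 1*26 = 6 - 26 = -20)
10413/1305 + E(-34)/8003 = 10413/1305 - 20/8003 = 10413*(1/1305) - 20*1/8003 = 1157/145 - 20/8003 = 9256571/1160435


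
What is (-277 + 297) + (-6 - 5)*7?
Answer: -57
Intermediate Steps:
(-277 + 297) + (-6 - 5)*7 = 20 - 11*7 = 20 - 77 = -57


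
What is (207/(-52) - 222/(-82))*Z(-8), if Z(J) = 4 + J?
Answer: 2715/533 ≈ 5.0938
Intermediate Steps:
(207/(-52) - 222/(-82))*Z(-8) = (207/(-52) - 222/(-82))*(4 - 8) = (207*(-1/52) - 222*(-1/82))*(-4) = (-207/52 + 111/41)*(-4) = -2715/2132*(-4) = 2715/533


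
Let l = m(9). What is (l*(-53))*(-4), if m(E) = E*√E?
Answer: 5724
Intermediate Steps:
m(E) = E^(3/2)
l = 27 (l = 9^(3/2) = 27)
(l*(-53))*(-4) = (27*(-53))*(-4) = -1431*(-4) = 5724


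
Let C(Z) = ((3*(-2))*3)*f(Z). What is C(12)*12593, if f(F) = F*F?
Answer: -32641056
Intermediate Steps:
f(F) = F²
C(Z) = -18*Z² (C(Z) = ((3*(-2))*3)*Z² = (-6*3)*Z² = -18*Z²)
C(12)*12593 = -18*12²*12593 = -18*144*12593 = -2592*12593 = -32641056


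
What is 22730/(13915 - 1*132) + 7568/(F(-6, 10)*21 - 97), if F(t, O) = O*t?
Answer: -73465134/18703531 ≈ -3.9279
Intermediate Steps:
22730/(13915 - 1*132) + 7568/(F(-6, 10)*21 - 97) = 22730/(13915 - 1*132) + 7568/((10*(-6))*21 - 97) = 22730/(13915 - 132) + 7568/(-60*21 - 97) = 22730/13783 + 7568/(-1260 - 97) = 22730*(1/13783) + 7568/(-1357) = 22730/13783 + 7568*(-1/1357) = 22730/13783 - 7568/1357 = -73465134/18703531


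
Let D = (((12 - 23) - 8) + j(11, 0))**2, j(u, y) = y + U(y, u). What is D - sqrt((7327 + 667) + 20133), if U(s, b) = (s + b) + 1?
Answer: 49 - sqrt(28127) ≈ -118.71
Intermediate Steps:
U(s, b) = 1 + b + s (U(s, b) = (b + s) + 1 = 1 + b + s)
j(u, y) = 1 + u + 2*y (j(u, y) = y + (1 + u + y) = 1 + u + 2*y)
D = 49 (D = (((12 - 23) - 8) + (1 + 11 + 2*0))**2 = ((-11 - 8) + (1 + 11 + 0))**2 = (-19 + 12)**2 = (-7)**2 = 49)
D - sqrt((7327 + 667) + 20133) = 49 - sqrt((7327 + 667) + 20133) = 49 - sqrt(7994 + 20133) = 49 - sqrt(28127)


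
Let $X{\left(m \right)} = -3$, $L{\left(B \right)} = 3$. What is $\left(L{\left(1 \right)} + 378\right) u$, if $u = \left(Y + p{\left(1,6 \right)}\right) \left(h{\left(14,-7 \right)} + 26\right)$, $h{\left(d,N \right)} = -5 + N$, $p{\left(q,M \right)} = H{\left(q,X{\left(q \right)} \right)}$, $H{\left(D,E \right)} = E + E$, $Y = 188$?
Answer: $970788$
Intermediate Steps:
$H{\left(D,E \right)} = 2 E$
$p{\left(q,M \right)} = -6$ ($p{\left(q,M \right)} = 2 \left(-3\right) = -6$)
$u = 2548$ ($u = \left(188 - 6\right) \left(\left(-5 - 7\right) + 26\right) = 182 \left(-12 + 26\right) = 182 \cdot 14 = 2548$)
$\left(L{\left(1 \right)} + 378\right) u = \left(3 + 378\right) 2548 = 381 \cdot 2548 = 970788$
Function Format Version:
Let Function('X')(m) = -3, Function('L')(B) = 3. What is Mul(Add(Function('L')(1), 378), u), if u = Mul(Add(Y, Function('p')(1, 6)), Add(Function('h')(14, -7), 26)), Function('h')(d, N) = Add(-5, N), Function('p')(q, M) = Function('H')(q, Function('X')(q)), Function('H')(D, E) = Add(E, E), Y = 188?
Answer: 970788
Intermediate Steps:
Function('H')(D, E) = Mul(2, E)
Function('p')(q, M) = -6 (Function('p')(q, M) = Mul(2, -3) = -6)
u = 2548 (u = Mul(Add(188, -6), Add(Add(-5, -7), 26)) = Mul(182, Add(-12, 26)) = Mul(182, 14) = 2548)
Mul(Add(Function('L')(1), 378), u) = Mul(Add(3, 378), 2548) = Mul(381, 2548) = 970788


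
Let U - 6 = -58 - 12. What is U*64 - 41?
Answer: -4137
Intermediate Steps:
U = -64 (U = 6 + (-58 - 12) = 6 - 70 = -64)
U*64 - 41 = -64*64 - 41 = -4096 - 41 = -4137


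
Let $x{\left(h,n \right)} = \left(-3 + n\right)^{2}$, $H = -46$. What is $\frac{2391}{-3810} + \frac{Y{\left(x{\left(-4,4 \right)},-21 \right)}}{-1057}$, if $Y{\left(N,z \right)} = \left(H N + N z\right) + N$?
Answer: $- \frac{758609}{1342390} \approx -0.56512$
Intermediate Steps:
$Y{\left(N,z \right)} = - 45 N + N z$ ($Y{\left(N,z \right)} = \left(- 46 N + N z\right) + N = - 45 N + N z$)
$\frac{2391}{-3810} + \frac{Y{\left(x{\left(-4,4 \right)},-21 \right)}}{-1057} = \frac{2391}{-3810} + \frac{\left(-3 + 4\right)^{2} \left(-45 - 21\right)}{-1057} = 2391 \left(- \frac{1}{3810}\right) + 1^{2} \left(-66\right) \left(- \frac{1}{1057}\right) = - \frac{797}{1270} + 1 \left(-66\right) \left(- \frac{1}{1057}\right) = - \frac{797}{1270} - - \frac{66}{1057} = - \frac{797}{1270} + \frac{66}{1057} = - \frac{758609}{1342390}$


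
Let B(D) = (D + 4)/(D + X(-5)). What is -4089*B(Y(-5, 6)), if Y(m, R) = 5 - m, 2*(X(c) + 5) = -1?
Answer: -38164/3 ≈ -12721.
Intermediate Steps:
X(c) = -11/2 (X(c) = -5 + (½)*(-1) = -5 - ½ = -11/2)
B(D) = (4 + D)/(-11/2 + D) (B(D) = (D + 4)/(D - 11/2) = (4 + D)/(-11/2 + D))
-4089*B(Y(-5, 6)) = -8178*(4 + (5 - 1*(-5)))/(-11 + 2*(5 - 1*(-5))) = -8178*(4 + (5 + 5))/(-11 + 2*(5 + 5)) = -8178*(4 + 10)/(-11 + 2*10) = -8178*14/(-11 + 20) = -8178*14/9 = -4089*28/9 = -38164/3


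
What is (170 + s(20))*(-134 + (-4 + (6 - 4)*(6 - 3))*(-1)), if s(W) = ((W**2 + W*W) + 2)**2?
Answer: -87498864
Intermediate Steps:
s(W) = (2 + 2*W**2)**2 (s(W) = ((W**2 + W**2) + 2)**2 = (2*W**2 + 2)**2 = (2 + 2*W**2)**2)
(170 + s(20))*(-134 + (-4 + (6 - 4)*(6 - 3))*(-1)) = (170 + 4*(1 + 20**2)**2)*(-134 + (-4 + (6 - 4)*(6 - 3))*(-1)) = (170 + 4*(1 + 400)**2)*(-134 + (-4 + 2*3)*(-1)) = (170 + 4*401**2)*(-134 + (-4 + 6)*(-1)) = (170 + 4*160801)*(-134 + 2*(-1)) = (170 + 643204)*(-134 - 2) = 643374*(-136) = -87498864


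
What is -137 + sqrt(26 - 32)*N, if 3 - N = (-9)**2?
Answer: -137 - 78*I*sqrt(6) ≈ -137.0 - 191.06*I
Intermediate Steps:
N = -78 (N = 3 - 1*(-9)**2 = 3 - 1*81 = 3 - 81 = -78)
-137 + sqrt(26 - 32)*N = -137 + sqrt(26 - 32)*(-78) = -137 + sqrt(-6)*(-78) = -137 + (I*sqrt(6))*(-78) = -137 - 78*I*sqrt(6)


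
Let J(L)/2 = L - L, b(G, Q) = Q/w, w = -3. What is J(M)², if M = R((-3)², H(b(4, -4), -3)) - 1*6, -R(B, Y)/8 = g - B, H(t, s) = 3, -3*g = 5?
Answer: 0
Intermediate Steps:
g = -5/3 (g = -⅓*5 = -5/3 ≈ -1.6667)
b(G, Q) = -Q/3 (b(G, Q) = Q/(-3) = Q*(-⅓) = -Q/3)
R(B, Y) = 40/3 + 8*B (R(B, Y) = -8*(-5/3 - B) = 40/3 + 8*B)
M = 238/3 (M = (40/3 + 8*(-3)²) - 1*6 = (40/3 + 8*9) - 6 = (40/3 + 72) - 6 = 256/3 - 6 = 238/3 ≈ 79.333)
J(L) = 0 (J(L) = 2*(L - L) = 2*0 = 0)
J(M)² = 0² = 0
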